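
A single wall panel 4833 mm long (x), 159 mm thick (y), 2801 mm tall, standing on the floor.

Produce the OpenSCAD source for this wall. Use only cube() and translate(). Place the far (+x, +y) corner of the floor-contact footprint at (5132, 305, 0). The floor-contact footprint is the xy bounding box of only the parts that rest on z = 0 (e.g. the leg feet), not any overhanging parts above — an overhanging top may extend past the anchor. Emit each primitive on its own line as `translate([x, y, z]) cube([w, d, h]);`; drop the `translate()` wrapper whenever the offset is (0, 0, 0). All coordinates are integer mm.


translate([299, 146, 0]) cube([4833, 159, 2801]);


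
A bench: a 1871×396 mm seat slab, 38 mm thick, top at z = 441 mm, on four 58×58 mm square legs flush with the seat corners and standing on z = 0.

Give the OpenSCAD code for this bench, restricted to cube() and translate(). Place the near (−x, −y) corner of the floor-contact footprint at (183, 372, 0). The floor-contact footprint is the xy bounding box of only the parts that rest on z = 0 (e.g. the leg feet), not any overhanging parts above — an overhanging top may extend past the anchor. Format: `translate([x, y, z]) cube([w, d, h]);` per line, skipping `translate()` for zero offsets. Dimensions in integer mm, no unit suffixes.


// leg_h = 441 − 38 = 403
translate([183, 372, 403]) cube([1871, 396, 38]);
translate([183, 372, 0]) cube([58, 58, 403]);
translate([183, 710, 0]) cube([58, 58, 403]);
translate([1996, 372, 0]) cube([58, 58, 403]);
translate([1996, 710, 0]) cube([58, 58, 403]);


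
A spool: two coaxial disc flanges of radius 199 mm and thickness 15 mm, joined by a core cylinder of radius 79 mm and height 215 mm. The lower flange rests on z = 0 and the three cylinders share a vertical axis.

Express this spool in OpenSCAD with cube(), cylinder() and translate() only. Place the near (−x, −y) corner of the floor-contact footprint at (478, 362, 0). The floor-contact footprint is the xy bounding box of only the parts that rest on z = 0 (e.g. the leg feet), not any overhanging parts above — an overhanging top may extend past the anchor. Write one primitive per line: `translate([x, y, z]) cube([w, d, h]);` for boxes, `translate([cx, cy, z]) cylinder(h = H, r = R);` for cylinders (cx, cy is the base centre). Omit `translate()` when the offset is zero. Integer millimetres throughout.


translate([677, 561, 0]) cylinder(h = 15, r = 199);
translate([677, 561, 15]) cylinder(h = 215, r = 79);
translate([677, 561, 230]) cylinder(h = 15, r = 199);


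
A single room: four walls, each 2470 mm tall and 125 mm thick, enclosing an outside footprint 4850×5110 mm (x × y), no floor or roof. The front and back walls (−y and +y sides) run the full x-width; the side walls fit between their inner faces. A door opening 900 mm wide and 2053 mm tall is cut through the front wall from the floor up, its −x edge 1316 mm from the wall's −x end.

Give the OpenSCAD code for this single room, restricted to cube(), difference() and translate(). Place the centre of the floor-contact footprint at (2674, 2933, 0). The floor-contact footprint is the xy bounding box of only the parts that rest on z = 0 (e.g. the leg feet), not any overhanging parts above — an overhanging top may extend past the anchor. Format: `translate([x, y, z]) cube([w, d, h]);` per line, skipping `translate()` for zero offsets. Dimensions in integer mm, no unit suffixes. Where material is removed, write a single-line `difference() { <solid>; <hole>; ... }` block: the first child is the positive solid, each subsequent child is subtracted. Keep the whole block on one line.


difference() { translate([249, 378, 0]) cube([4850, 125, 2470]); translate([1565, 378, 0]) cube([900, 125, 2053]); }
translate([249, 5363, 0]) cube([4850, 125, 2470]);
translate([249, 503, 0]) cube([125, 4860, 2470]);
translate([4974, 503, 0]) cube([125, 4860, 2470]);


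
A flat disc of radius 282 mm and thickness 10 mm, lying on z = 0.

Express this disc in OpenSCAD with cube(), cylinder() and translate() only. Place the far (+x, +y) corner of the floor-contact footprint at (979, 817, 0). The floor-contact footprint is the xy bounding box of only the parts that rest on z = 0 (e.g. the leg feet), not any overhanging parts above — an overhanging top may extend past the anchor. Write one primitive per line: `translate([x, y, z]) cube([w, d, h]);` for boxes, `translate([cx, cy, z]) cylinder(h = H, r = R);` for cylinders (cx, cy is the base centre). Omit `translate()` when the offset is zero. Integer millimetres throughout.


translate([697, 535, 0]) cylinder(h = 10, r = 282);


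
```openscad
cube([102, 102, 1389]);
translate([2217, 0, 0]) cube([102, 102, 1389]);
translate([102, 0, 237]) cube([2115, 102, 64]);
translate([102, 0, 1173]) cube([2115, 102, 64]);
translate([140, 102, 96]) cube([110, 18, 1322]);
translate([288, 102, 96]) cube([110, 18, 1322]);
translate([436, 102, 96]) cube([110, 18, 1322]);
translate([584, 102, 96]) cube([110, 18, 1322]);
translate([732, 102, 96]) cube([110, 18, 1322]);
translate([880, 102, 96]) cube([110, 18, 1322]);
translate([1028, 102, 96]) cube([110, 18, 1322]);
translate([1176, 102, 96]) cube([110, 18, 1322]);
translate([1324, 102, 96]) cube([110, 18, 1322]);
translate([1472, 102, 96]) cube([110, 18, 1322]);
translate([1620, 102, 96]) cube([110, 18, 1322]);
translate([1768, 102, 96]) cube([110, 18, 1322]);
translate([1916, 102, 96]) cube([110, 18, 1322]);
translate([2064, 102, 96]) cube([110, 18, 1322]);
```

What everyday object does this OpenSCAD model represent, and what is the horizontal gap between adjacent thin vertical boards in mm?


A fence section. The picket gap is 38 mm.

Two posts, two rails, 14 pickets — a fence section. Span 2115 mm holds 14 pickets of 110 mm with 15 equal gaps: ⌊(2115 − 14·110) / 15⌋ = 38 mm.


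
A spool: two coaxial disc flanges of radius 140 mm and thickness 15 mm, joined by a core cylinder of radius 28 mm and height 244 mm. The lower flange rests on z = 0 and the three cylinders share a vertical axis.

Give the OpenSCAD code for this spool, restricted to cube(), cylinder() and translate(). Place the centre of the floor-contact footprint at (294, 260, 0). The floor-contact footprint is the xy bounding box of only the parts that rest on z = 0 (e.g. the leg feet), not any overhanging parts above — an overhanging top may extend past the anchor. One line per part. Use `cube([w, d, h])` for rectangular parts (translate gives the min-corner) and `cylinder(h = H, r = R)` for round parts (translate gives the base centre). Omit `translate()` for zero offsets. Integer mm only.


translate([294, 260, 0]) cylinder(h = 15, r = 140);
translate([294, 260, 15]) cylinder(h = 244, r = 28);
translate([294, 260, 259]) cylinder(h = 15, r = 140);


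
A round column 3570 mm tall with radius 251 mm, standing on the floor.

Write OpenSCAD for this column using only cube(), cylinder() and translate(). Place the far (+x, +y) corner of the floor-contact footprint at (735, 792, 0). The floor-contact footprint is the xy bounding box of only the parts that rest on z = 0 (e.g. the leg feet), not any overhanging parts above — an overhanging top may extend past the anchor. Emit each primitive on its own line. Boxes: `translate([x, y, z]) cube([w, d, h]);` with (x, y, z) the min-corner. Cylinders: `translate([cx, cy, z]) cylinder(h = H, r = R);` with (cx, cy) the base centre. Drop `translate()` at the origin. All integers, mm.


translate([484, 541, 0]) cylinder(h = 3570, r = 251);


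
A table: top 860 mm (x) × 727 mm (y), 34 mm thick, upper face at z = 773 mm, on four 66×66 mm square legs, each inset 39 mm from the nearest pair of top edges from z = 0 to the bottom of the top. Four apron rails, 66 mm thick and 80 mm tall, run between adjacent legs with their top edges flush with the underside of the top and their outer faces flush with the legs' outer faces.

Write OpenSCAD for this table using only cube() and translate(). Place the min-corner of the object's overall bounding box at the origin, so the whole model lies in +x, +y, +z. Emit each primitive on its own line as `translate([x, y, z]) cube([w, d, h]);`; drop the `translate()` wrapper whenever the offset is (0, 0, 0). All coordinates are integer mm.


// leg_h = 773 - 34 = 739
// apron z = 739 - 80 = 659
translate([0, 0, 739]) cube([860, 727, 34]);
translate([39, 39, 0]) cube([66, 66, 739]);
translate([755, 39, 0]) cube([66, 66, 739]);
translate([39, 622, 0]) cube([66, 66, 739]);
translate([755, 622, 0]) cube([66, 66, 739]);
translate([105, 39, 659]) cube([650, 66, 80]);
translate([105, 622, 659]) cube([650, 66, 80]);
translate([39, 105, 659]) cube([66, 517, 80]);
translate([755, 105, 659]) cube([66, 517, 80]);


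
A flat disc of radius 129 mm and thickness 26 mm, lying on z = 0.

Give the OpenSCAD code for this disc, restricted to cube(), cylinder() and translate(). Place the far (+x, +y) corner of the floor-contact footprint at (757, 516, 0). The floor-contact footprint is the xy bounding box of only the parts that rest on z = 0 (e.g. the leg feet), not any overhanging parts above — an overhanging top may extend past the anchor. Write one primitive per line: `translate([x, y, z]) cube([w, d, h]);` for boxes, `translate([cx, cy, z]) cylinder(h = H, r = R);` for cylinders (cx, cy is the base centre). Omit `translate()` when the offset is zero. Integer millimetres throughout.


translate([628, 387, 0]) cylinder(h = 26, r = 129);


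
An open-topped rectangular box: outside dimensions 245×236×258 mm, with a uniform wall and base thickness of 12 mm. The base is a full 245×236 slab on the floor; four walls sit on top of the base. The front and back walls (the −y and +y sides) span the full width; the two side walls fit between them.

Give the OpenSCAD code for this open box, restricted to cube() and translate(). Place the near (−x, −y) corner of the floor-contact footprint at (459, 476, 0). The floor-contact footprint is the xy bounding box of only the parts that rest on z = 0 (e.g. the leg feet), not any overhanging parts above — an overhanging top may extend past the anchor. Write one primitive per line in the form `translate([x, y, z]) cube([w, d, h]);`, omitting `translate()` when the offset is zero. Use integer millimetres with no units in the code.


translate([459, 476, 0]) cube([245, 236, 12]);
translate([459, 476, 12]) cube([245, 12, 246]);
translate([459, 700, 12]) cube([245, 12, 246]);
translate([459, 488, 12]) cube([12, 212, 246]);
translate([692, 488, 12]) cube([12, 212, 246]);


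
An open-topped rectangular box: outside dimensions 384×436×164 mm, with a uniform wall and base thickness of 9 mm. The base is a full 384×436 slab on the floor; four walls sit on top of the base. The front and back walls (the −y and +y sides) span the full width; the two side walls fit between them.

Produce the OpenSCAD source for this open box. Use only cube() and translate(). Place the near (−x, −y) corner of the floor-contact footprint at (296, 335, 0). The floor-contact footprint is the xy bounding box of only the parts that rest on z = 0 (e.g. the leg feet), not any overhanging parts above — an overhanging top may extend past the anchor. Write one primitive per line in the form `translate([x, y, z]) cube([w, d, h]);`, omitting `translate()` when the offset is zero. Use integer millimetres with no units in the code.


translate([296, 335, 0]) cube([384, 436, 9]);
translate([296, 335, 9]) cube([384, 9, 155]);
translate([296, 762, 9]) cube([384, 9, 155]);
translate([296, 344, 9]) cube([9, 418, 155]);
translate([671, 344, 9]) cube([9, 418, 155]);


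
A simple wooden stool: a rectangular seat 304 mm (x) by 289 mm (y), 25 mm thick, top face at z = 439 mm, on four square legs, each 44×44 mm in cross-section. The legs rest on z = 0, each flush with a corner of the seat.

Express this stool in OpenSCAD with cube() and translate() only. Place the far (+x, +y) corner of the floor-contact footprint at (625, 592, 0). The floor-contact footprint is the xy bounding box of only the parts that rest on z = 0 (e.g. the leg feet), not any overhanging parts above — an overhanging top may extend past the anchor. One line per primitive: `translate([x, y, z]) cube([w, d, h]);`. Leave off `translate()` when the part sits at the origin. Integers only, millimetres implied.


translate([321, 303, 414]) cube([304, 289, 25]);
translate([321, 303, 0]) cube([44, 44, 414]);
translate([581, 303, 0]) cube([44, 44, 414]);
translate([321, 548, 0]) cube([44, 44, 414]);
translate([581, 548, 0]) cube([44, 44, 414]);


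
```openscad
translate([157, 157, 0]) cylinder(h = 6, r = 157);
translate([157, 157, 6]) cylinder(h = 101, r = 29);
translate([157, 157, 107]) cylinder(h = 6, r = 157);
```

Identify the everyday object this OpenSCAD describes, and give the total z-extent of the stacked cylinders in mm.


A spool. The overall height is 113 mm.

Three coaxial cylinders, large–small–large — a spool. Two 6 mm flanges and a 101 mm core give 6 + 101 + 6 = 113 mm.


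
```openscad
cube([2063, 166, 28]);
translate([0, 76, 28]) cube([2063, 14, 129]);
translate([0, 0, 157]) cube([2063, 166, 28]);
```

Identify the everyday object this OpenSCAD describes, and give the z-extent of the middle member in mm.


An I-beam. The web height is 129 mm.

Two wide flanges with a thin centred web — an I-beam. Overall 185 mm minus two 28 mm flanges gives a web of 185 − 2·28 = 129 mm.


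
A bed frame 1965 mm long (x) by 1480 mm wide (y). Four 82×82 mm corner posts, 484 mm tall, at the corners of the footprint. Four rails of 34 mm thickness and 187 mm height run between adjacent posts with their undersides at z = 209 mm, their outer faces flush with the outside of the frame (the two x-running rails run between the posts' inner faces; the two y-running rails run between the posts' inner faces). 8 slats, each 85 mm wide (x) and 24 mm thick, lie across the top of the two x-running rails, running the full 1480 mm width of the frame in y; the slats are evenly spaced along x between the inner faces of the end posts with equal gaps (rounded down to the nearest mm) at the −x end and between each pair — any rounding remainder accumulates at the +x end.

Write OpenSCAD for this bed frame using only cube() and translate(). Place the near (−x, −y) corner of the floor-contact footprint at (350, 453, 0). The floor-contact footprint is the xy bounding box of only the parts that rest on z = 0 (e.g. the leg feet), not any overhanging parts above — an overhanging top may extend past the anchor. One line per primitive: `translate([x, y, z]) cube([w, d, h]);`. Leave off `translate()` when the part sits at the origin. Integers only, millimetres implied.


translate([350, 453, 0]) cube([82, 82, 484]);
translate([350, 1851, 0]) cube([82, 82, 484]);
translate([2233, 453, 0]) cube([82, 82, 484]);
translate([2233, 1851, 0]) cube([82, 82, 484]);
translate([432, 453, 209]) cube([1801, 34, 187]);
translate([432, 1899, 209]) cube([1801, 34, 187]);
translate([350, 535, 209]) cube([34, 1316, 187]);
translate([2281, 535, 209]) cube([34, 1316, 187]);
translate([556, 453, 396]) cube([85, 1480, 24]);
translate([765, 453, 396]) cube([85, 1480, 24]);
translate([974, 453, 396]) cube([85, 1480, 24]);
translate([1183, 453, 396]) cube([85, 1480, 24]);
translate([1392, 453, 396]) cube([85, 1480, 24]);
translate([1601, 453, 396]) cube([85, 1480, 24]);
translate([1810, 453, 396]) cube([85, 1480, 24]);
translate([2019, 453, 396]) cube([85, 1480, 24]);


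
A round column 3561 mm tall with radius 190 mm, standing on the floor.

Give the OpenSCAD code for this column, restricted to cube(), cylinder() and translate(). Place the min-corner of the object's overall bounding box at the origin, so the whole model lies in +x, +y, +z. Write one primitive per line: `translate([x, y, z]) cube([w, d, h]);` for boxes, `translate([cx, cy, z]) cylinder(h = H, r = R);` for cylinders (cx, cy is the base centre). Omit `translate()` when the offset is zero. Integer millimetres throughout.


translate([190, 190, 0]) cylinder(h = 3561, r = 190);


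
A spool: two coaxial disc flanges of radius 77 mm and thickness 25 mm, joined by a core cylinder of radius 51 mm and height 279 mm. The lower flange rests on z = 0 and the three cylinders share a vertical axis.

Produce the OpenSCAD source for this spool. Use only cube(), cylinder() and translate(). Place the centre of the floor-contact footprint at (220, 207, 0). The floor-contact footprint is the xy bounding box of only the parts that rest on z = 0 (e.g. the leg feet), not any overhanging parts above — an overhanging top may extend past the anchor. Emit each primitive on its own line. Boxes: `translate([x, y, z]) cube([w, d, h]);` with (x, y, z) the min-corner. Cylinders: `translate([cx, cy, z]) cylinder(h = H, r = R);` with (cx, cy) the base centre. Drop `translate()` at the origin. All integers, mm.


translate([220, 207, 0]) cylinder(h = 25, r = 77);
translate([220, 207, 25]) cylinder(h = 279, r = 51);
translate([220, 207, 304]) cylinder(h = 25, r = 77);


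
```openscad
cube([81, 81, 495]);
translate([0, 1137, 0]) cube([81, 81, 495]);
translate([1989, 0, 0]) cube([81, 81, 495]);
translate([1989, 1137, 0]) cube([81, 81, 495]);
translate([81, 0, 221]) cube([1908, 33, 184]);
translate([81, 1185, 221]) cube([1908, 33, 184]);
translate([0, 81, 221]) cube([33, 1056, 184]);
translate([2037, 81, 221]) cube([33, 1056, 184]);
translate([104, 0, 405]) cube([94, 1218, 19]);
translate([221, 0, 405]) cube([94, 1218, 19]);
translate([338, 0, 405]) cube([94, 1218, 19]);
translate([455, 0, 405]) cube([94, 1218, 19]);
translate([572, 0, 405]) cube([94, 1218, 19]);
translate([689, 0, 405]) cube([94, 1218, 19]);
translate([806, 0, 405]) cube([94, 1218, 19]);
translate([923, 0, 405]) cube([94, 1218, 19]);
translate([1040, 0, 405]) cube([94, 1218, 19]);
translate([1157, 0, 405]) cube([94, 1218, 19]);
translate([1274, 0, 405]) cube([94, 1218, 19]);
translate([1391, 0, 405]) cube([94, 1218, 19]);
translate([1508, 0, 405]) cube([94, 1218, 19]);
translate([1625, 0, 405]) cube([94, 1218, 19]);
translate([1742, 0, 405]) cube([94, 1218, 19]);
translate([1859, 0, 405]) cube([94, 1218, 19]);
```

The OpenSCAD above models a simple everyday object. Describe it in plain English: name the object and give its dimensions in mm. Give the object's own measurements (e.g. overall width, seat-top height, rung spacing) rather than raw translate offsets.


A bed frame 2070 mm long (x) by 1218 mm wide (y). Four 81×81 mm corner posts, 495 mm tall, at the corners of the footprint. Four rails of 33 mm thickness and 184 mm height run between adjacent posts with their undersides at z = 221 mm, their outer faces flush with the outside of the frame (the two x-running rails run between the posts' inner faces; the two y-running rails run between the posts' inner faces). 16 slats, each 94 mm wide (x) and 19 mm thick, lie across the top of the two x-running rails, running the full 1218 mm width of the frame in y; along x they sit between the end posts with a 23 mm gap after the −x posts and between neighbouring slats, leaving 36 mm before the +x posts.


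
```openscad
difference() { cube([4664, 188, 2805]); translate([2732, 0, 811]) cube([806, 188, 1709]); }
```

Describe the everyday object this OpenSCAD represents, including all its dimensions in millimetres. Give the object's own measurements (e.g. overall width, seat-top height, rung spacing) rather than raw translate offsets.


A wall 4664 mm long (x), 188 mm thick (y), 2805 mm tall, with a rectangular window opening cut through it. The opening is 806 mm wide and 1709 mm tall; its sill is at z = 811 mm and its near (−x) edge is 2732 mm from the wall's −x end. The opening passes through the full wall thickness.


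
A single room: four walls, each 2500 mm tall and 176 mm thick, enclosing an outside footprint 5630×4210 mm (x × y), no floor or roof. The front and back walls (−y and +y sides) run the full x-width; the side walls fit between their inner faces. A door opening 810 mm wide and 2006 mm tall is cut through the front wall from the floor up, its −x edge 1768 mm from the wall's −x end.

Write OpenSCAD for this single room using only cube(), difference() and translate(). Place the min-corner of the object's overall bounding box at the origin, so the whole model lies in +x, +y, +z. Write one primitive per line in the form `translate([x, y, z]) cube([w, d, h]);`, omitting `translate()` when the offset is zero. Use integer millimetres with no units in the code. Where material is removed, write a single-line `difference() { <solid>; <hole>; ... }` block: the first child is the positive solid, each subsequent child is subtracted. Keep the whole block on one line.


difference() { cube([5630, 176, 2500]); translate([1768, 0, 0]) cube([810, 176, 2006]); }
translate([0, 4034, 0]) cube([5630, 176, 2500]);
translate([0, 176, 0]) cube([176, 3858, 2500]);
translate([5454, 176, 0]) cube([176, 3858, 2500]);


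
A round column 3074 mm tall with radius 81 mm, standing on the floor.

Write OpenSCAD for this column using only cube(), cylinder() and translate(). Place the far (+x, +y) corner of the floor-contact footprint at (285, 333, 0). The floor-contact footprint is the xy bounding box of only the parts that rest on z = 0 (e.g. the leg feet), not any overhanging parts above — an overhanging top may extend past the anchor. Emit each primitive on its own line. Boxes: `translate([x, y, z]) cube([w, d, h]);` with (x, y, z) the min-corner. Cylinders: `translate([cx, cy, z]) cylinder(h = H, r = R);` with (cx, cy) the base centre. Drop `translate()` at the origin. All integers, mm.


translate([204, 252, 0]) cylinder(h = 3074, r = 81);


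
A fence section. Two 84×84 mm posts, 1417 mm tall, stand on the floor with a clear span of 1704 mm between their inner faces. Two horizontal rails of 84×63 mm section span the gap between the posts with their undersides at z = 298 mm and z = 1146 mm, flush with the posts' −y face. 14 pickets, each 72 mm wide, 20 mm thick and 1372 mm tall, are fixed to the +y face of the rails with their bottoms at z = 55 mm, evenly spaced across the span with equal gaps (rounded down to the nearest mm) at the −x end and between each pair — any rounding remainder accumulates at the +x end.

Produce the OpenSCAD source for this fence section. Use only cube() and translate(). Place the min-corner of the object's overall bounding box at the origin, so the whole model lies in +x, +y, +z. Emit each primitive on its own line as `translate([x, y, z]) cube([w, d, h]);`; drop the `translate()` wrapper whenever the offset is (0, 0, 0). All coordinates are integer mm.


cube([84, 84, 1417]);
translate([1788, 0, 0]) cube([84, 84, 1417]);
translate([84, 0, 298]) cube([1704, 84, 63]);
translate([84, 0, 1146]) cube([1704, 84, 63]);
translate([130, 84, 55]) cube([72, 20, 1372]);
translate([248, 84, 55]) cube([72, 20, 1372]);
translate([366, 84, 55]) cube([72, 20, 1372]);
translate([484, 84, 55]) cube([72, 20, 1372]);
translate([602, 84, 55]) cube([72, 20, 1372]);
translate([720, 84, 55]) cube([72, 20, 1372]);
translate([838, 84, 55]) cube([72, 20, 1372]);
translate([956, 84, 55]) cube([72, 20, 1372]);
translate([1074, 84, 55]) cube([72, 20, 1372]);
translate([1192, 84, 55]) cube([72, 20, 1372]);
translate([1310, 84, 55]) cube([72, 20, 1372]);
translate([1428, 84, 55]) cube([72, 20, 1372]);
translate([1546, 84, 55]) cube([72, 20, 1372]);
translate([1664, 84, 55]) cube([72, 20, 1372]);


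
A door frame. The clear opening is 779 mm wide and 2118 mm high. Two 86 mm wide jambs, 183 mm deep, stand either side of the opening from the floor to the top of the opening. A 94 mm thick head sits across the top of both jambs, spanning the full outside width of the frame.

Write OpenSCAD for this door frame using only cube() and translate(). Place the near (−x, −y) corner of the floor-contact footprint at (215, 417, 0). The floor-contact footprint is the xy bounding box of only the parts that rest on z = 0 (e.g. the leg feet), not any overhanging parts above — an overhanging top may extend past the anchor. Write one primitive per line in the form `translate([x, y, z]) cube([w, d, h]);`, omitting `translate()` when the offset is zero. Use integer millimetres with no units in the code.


translate([215, 417, 0]) cube([86, 183, 2118]);
translate([1080, 417, 0]) cube([86, 183, 2118]);
translate([215, 417, 2118]) cube([951, 183, 94]);


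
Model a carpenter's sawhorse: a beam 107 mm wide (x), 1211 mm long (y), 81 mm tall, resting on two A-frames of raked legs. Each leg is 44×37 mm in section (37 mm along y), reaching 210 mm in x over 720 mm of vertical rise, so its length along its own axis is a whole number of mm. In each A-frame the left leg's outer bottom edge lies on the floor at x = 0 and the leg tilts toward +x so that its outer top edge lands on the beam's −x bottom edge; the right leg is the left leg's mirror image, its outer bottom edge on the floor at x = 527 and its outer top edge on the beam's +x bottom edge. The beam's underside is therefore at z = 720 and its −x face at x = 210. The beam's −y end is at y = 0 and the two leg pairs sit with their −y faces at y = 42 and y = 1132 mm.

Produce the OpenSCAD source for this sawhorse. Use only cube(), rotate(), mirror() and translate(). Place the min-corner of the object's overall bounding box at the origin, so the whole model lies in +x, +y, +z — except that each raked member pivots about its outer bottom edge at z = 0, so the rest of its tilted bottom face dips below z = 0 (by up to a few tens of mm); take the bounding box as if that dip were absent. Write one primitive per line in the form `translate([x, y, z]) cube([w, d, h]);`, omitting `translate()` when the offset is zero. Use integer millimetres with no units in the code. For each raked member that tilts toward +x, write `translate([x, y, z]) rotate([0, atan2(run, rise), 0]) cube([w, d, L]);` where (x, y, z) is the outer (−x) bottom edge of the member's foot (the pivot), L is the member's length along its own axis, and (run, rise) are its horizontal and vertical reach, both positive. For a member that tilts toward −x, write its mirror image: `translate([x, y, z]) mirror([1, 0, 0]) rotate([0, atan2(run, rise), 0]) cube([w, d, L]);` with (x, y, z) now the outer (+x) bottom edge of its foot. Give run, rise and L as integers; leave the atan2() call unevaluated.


translate([210, 0, 720]) cube([107, 1211, 81]);
translate([0, 42, 0]) rotate([0, atan2(210, 720), 0]) cube([44, 37, 750]);
translate([527, 42, 0]) mirror([1, 0, 0]) rotate([0, atan2(210, 720), 0]) cube([44, 37, 750]);
translate([0, 1132, 0]) rotate([0, atan2(210, 720), 0]) cube([44, 37, 750]);
translate([527, 1132, 0]) mirror([1, 0, 0]) rotate([0, atan2(210, 720), 0]) cube([44, 37, 750]);


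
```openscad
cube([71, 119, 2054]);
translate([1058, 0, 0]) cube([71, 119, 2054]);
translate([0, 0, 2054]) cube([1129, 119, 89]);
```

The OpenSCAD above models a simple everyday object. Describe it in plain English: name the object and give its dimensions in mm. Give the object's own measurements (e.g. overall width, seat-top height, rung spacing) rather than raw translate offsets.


A door frame. The clear opening is 987 mm wide and 2054 mm high. Two 71 mm wide jambs, 119 mm deep, stand either side of the opening from the floor to the top of the opening. A 89 mm thick head sits across the top of both jambs, spanning the full outside width of the frame.


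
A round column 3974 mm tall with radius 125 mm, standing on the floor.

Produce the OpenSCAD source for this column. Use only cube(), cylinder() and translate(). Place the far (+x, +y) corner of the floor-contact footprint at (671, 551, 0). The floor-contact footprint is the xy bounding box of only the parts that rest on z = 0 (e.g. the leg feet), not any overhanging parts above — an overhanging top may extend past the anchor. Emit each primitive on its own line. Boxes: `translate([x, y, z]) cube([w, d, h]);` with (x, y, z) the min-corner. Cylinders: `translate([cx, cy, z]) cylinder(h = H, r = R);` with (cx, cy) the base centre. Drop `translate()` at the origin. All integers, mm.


translate([546, 426, 0]) cylinder(h = 3974, r = 125);


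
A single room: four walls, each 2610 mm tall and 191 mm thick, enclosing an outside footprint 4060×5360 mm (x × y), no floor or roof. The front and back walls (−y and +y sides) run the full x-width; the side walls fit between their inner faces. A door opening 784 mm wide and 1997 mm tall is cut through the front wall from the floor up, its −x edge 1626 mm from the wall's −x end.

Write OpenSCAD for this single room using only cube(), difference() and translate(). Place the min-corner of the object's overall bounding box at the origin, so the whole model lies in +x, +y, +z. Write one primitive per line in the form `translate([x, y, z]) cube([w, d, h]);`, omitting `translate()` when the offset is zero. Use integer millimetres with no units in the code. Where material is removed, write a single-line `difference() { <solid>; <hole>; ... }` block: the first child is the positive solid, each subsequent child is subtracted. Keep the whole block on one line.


difference() { cube([4060, 191, 2610]); translate([1626, 0, 0]) cube([784, 191, 1997]); }
translate([0, 5169, 0]) cube([4060, 191, 2610]);
translate([0, 191, 0]) cube([191, 4978, 2610]);
translate([3869, 191, 0]) cube([191, 4978, 2610]);


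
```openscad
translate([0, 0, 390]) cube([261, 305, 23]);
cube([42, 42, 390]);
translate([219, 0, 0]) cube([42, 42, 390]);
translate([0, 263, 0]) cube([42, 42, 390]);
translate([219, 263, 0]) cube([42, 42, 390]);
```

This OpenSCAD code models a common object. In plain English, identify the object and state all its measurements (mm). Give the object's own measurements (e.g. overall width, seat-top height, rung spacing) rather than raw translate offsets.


A simple wooden stool: a rectangular seat 261 mm (x) by 305 mm (y), 23 mm thick, top face at z = 413 mm, on four square legs, each 42×42 mm in cross-section. The legs rest on z = 0, each flush with a corner of the seat.


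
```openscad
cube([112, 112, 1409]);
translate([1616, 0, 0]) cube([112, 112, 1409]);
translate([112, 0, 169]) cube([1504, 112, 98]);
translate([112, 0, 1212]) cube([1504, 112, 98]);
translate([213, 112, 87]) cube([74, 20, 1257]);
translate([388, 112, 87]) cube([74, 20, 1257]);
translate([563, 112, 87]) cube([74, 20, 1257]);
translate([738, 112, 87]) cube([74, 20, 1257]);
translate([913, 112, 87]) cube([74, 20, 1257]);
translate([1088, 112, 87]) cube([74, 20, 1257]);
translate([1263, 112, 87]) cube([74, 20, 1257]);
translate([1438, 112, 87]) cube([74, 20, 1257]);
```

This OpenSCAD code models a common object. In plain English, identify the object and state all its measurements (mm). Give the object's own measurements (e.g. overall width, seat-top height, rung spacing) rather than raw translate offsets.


A fence section. Two 112×112 mm posts, 1409 mm tall, stand on the floor with a clear span of 1504 mm between their inner faces. Two horizontal rails of 112×98 mm section span the gap between the posts with their undersides at z = 169 mm and z = 1212 mm, flush with the posts' −y face. 8 pickets, each 74 mm wide, 20 mm thick and 1257 mm tall, are fixed to the +y face of the rails with their bottoms at z = 87 mm, spaced across the span with a 101 mm gap after the −x post and between neighbouring pickets, with 104 mm left before the +x post.


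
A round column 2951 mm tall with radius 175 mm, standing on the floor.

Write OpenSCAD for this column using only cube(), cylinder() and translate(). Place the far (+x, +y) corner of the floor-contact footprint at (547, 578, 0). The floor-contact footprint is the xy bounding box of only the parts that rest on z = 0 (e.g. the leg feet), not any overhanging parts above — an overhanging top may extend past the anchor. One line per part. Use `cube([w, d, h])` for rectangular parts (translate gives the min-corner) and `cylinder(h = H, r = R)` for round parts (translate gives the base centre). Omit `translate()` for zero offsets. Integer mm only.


translate([372, 403, 0]) cylinder(h = 2951, r = 175);


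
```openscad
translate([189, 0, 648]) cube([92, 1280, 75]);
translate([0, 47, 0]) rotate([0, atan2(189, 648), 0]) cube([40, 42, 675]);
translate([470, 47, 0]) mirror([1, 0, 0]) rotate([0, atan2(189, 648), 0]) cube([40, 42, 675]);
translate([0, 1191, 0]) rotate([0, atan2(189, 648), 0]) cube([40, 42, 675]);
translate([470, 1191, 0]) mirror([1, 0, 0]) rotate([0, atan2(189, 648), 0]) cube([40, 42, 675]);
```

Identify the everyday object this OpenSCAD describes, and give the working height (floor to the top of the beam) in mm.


A sawhorse. The overall height is 723 mm.

A beam across two mirrored pairs of raked legs — a sawhorse. The beam's underside is at z = 648 (matching the legs' vertical rise in atan2(189, 648)) and the beam is 75 mm tall, so its top is at 648 + 75 = 723 mm. The raked legs top out at the beam's underside, so that is the highest point.


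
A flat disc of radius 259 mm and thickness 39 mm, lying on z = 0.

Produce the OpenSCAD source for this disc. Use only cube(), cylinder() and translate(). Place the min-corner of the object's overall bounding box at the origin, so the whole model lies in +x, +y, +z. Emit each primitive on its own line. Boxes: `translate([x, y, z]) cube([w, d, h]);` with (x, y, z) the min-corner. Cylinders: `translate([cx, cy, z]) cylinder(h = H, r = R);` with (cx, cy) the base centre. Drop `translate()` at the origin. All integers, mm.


translate([259, 259, 0]) cylinder(h = 39, r = 259);


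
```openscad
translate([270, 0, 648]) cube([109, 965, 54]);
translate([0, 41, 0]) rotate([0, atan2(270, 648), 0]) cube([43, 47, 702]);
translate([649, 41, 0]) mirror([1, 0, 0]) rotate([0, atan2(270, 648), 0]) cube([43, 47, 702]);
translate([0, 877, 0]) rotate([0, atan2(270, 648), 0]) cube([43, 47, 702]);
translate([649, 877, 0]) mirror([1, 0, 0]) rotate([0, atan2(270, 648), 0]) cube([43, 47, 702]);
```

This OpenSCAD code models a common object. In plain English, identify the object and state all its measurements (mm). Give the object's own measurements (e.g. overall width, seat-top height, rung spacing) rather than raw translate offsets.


A sawhorse. A 109×965×54 mm beam (x, y, z) sits on two A-frame leg pairs. Each pair is two raked legs of 43×47 mm section (47 mm along y) splaying symmetrically in x. Each leg rises 648 mm vertically over 270 mm of horizontal reach and is 702 mm long along its own axis. Every leg's outer bottom edge rests on the floor and its outer top edge meets a bottom edge of the beam — the left legs (tilting toward +x) meet the beam's −x bottom edge, the right legs (their mirror images, tilting toward −x) meet its +x bottom edge — so the leg tops tuck under the beam, the beam's underside is 648 mm above the floor, and the feet are 649 mm apart outside-to-outside with the beam centred between them. The two leg pairs are set in 41 mm from either end of the beam.


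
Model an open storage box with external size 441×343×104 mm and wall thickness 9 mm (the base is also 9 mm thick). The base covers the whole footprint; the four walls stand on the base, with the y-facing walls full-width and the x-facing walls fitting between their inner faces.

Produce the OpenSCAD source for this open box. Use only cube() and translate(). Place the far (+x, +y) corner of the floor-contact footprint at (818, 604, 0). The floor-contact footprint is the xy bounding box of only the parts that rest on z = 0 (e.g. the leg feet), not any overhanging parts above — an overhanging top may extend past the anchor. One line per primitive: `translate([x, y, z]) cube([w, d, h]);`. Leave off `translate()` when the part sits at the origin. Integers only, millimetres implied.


translate([377, 261, 0]) cube([441, 343, 9]);
translate([377, 261, 9]) cube([441, 9, 95]);
translate([377, 595, 9]) cube([441, 9, 95]);
translate([377, 270, 9]) cube([9, 325, 95]);
translate([809, 270, 9]) cube([9, 325, 95]);


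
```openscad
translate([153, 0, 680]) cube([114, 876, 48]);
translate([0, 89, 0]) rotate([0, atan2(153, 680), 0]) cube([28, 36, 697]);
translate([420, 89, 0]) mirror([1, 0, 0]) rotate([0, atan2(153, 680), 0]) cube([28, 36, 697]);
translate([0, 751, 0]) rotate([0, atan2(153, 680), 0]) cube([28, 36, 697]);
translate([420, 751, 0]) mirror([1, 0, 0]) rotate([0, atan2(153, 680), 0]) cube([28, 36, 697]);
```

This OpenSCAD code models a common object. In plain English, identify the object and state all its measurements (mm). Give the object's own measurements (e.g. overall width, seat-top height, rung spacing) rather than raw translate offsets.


A sawhorse. A 114×876×48 mm beam (x, y, z) sits on two A-frame leg pairs. Each pair is two raked legs of 28×36 mm section (36 mm along y) splaying symmetrically in x. Each leg rises 680 mm vertically over 153 mm of horizontal reach and is 697 mm long along its own axis. Every leg's outer bottom edge rests on the floor and its outer top edge meets a bottom edge of the beam — the left legs (tilting toward +x) meet the beam's −x bottom edge, the right legs (their mirror images, tilting toward −x) meet its +x bottom edge — so the leg tops tuck under the beam, the beam's underside is 680 mm above the floor, and the feet are 420 mm apart outside-to-outside with the beam centred between them. The two leg pairs are set in 89 mm from either end of the beam.


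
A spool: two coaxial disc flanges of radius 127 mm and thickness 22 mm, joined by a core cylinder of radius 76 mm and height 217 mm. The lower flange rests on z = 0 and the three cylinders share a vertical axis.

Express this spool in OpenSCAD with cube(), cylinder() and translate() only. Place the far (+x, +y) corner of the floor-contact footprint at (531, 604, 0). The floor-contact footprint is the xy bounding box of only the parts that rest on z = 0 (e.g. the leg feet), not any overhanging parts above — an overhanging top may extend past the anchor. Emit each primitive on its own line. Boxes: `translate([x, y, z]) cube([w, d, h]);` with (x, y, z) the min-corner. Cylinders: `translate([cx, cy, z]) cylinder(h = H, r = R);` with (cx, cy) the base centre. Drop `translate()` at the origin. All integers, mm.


translate([404, 477, 0]) cylinder(h = 22, r = 127);
translate([404, 477, 22]) cylinder(h = 217, r = 76);
translate([404, 477, 239]) cylinder(h = 22, r = 127);


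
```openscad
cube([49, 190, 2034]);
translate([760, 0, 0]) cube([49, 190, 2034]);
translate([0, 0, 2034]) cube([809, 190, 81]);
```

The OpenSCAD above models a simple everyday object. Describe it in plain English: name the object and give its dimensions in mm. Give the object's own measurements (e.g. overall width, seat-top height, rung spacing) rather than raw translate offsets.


A door frame. The clear opening is 711 mm wide and 2034 mm high. Two 49 mm wide jambs, 190 mm deep, stand either side of the opening from the floor to the top of the opening. A 81 mm thick head sits across the top of both jambs, spanning the full outside width of the frame.


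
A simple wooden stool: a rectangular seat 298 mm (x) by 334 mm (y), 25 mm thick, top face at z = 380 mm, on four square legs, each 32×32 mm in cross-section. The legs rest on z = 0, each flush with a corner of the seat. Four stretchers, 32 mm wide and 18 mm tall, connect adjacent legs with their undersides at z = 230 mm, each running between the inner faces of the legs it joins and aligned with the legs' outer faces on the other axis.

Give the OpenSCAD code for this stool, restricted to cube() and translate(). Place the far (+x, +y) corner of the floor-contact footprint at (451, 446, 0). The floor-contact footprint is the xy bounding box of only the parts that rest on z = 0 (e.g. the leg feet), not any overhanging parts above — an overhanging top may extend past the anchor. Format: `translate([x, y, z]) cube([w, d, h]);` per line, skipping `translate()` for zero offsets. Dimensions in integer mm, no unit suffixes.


translate([153, 112, 355]) cube([298, 334, 25]);
translate([153, 112, 0]) cube([32, 32, 355]);
translate([419, 112, 0]) cube([32, 32, 355]);
translate([153, 414, 0]) cube([32, 32, 355]);
translate([419, 414, 0]) cube([32, 32, 355]);
translate([185, 112, 230]) cube([234, 32, 18]);
translate([185, 414, 230]) cube([234, 32, 18]);
translate([153, 144, 230]) cube([32, 270, 18]);
translate([419, 144, 230]) cube([32, 270, 18]);
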